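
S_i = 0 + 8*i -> [0, 8, 16, 24, 32]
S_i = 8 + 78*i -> [8, 86, 164, 242, 320]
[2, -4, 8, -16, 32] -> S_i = 2*-2^i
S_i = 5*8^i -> [5, 40, 320, 2560, 20480]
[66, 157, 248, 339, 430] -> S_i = 66 + 91*i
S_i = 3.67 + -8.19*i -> [3.67, -4.52, -12.71, -20.9, -29.09]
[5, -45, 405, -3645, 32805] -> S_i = 5*-9^i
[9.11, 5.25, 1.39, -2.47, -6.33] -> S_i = 9.11 + -3.86*i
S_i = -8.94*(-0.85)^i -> [-8.94, 7.6, -6.46, 5.49, -4.67]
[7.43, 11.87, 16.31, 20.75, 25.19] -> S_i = 7.43 + 4.44*i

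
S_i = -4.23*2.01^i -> [-4.23, -8.5, -17.09, -34.35, -69.04]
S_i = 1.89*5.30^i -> [1.89, 10.02, 53.09, 281.38, 1491.3]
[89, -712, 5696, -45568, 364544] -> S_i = 89*-8^i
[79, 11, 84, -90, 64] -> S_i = Random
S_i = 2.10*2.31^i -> [2.1, 4.85, 11.21, 25.89, 59.8]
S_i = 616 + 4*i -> [616, 620, 624, 628, 632]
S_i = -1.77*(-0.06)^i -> [-1.77, 0.11, -0.01, 0.0, -0.0]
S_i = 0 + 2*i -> [0, 2, 4, 6, 8]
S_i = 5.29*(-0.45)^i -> [5.29, -2.38, 1.07, -0.48, 0.22]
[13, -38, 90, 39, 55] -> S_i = Random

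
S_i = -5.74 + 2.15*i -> [-5.74, -3.59, -1.44, 0.71, 2.86]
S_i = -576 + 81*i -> [-576, -495, -414, -333, -252]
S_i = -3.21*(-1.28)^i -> [-3.21, 4.11, -5.26, 6.73, -8.62]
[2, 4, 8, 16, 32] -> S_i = 2*2^i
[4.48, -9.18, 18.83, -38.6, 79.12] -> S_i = 4.48*(-2.05)^i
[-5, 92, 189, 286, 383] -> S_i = -5 + 97*i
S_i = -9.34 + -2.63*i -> [-9.34, -11.97, -14.6, -17.23, -19.86]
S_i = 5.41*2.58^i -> [5.41, 13.96, 36.01, 92.91, 239.7]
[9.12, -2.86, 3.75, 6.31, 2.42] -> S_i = Random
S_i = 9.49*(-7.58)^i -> [9.49, -71.93, 545.26, -4133.08, 31328.75]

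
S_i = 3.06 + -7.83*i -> [3.06, -4.77, -12.6, -20.43, -28.26]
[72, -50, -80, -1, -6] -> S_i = Random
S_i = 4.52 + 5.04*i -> [4.52, 9.56, 14.6, 19.64, 24.68]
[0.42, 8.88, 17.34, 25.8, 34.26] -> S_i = 0.42 + 8.46*i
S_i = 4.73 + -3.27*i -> [4.73, 1.46, -1.81, -5.08, -8.35]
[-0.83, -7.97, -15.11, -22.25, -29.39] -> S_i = -0.83 + -7.14*i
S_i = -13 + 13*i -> [-13, 0, 13, 26, 39]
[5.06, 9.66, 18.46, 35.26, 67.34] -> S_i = 5.06*1.91^i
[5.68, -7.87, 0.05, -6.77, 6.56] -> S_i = Random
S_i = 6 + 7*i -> [6, 13, 20, 27, 34]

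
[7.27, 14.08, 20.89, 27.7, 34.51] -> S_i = 7.27 + 6.81*i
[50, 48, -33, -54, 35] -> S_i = Random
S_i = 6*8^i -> [6, 48, 384, 3072, 24576]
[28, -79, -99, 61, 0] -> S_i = Random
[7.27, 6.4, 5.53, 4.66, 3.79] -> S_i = 7.27 + -0.87*i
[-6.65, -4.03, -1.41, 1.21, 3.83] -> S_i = -6.65 + 2.62*i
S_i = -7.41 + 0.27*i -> [-7.41, -7.14, -6.87, -6.6, -6.33]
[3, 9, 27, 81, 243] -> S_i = 3*3^i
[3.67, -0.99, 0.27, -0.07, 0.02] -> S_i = 3.67*(-0.27)^i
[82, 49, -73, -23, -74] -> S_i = Random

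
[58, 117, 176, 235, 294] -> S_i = 58 + 59*i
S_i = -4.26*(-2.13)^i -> [-4.26, 9.07, -19.33, 41.17, -87.69]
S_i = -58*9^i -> [-58, -522, -4698, -42282, -380538]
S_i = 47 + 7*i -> [47, 54, 61, 68, 75]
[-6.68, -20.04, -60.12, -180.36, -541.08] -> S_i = -6.68*3.00^i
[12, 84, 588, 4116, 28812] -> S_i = 12*7^i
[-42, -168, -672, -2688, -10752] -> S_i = -42*4^i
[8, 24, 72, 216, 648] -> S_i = 8*3^i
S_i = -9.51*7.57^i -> [-9.51, -71.99, -544.97, -4125.42, -31229.43]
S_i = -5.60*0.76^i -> [-5.6, -4.26, -3.23, -2.46, -1.87]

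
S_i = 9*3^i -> [9, 27, 81, 243, 729]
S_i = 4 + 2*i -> [4, 6, 8, 10, 12]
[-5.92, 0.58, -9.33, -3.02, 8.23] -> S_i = Random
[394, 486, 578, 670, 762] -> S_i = 394 + 92*i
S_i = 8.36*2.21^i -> [8.36, 18.48, 40.83, 90.24, 199.42]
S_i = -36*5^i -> [-36, -180, -900, -4500, -22500]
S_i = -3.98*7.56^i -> [-3.98, -30.09, -227.47, -1719.68, -13000.81]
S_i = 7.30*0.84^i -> [7.3, 6.13, 5.15, 4.33, 3.63]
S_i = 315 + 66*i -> [315, 381, 447, 513, 579]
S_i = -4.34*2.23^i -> [-4.34, -9.68, -21.58, -48.13, -107.33]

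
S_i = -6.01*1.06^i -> [-6.01, -6.37, -6.75, -7.16, -7.59]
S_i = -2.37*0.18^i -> [-2.37, -0.43, -0.08, -0.01, -0.0]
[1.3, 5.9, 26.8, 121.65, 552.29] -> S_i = 1.30*4.54^i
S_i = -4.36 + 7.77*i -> [-4.36, 3.41, 11.18, 18.95, 26.72]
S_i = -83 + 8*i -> [-83, -75, -67, -59, -51]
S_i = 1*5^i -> [1, 5, 25, 125, 625]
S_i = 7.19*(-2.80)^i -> [7.19, -20.13, 56.37, -157.83, 441.94]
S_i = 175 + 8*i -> [175, 183, 191, 199, 207]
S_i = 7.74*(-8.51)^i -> [7.74, -65.87, 560.53, -4770.12, 40593.75]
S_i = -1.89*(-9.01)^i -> [-1.89, 17.03, -153.43, 1382.41, -12455.49]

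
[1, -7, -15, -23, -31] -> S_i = 1 + -8*i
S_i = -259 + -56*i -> [-259, -315, -371, -427, -483]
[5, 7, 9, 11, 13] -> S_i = 5 + 2*i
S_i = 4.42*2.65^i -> [4.42, 11.71, 31.04, 82.25, 217.97]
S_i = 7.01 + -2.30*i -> [7.01, 4.71, 2.41, 0.11, -2.19]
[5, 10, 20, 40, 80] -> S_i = 5*2^i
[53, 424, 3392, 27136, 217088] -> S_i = 53*8^i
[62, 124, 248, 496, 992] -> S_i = 62*2^i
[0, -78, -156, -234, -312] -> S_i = 0 + -78*i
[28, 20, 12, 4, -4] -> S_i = 28 + -8*i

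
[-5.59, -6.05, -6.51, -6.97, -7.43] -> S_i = -5.59 + -0.46*i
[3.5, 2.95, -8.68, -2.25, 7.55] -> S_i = Random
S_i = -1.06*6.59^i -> [-1.06, -6.99, -46.03, -303.36, -1999.16]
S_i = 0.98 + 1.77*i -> [0.98, 2.75, 4.52, 6.29, 8.06]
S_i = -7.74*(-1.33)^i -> [-7.74, 10.29, -13.69, 18.21, -24.22]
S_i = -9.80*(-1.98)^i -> [-9.8, 19.4, -38.42, 76.07, -150.62]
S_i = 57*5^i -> [57, 285, 1425, 7125, 35625]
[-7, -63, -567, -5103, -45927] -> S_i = -7*9^i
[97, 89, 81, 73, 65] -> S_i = 97 + -8*i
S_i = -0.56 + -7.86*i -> [-0.56, -8.42, -16.28, -24.14, -32.0]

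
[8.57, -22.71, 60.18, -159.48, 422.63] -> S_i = 8.57*(-2.65)^i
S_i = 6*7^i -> [6, 42, 294, 2058, 14406]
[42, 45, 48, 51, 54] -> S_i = 42 + 3*i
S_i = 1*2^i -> [1, 2, 4, 8, 16]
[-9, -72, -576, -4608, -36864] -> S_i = -9*8^i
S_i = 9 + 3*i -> [9, 12, 15, 18, 21]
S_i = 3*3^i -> [3, 9, 27, 81, 243]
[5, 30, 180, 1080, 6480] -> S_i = 5*6^i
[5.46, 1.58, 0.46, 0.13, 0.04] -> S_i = 5.46*0.29^i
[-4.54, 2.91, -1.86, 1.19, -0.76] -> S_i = -4.54*(-0.64)^i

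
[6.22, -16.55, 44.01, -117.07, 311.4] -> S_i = 6.22*(-2.66)^i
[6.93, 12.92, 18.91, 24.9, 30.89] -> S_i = 6.93 + 5.99*i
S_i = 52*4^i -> [52, 208, 832, 3328, 13312]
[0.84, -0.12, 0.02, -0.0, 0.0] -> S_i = 0.84*(-0.14)^i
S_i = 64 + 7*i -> [64, 71, 78, 85, 92]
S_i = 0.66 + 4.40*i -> [0.66, 5.06, 9.46, 13.86, 18.26]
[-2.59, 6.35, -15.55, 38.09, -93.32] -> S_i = -2.59*(-2.45)^i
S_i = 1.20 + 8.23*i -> [1.2, 9.43, 17.66, 25.89, 34.12]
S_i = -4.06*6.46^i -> [-4.06, -26.23, -169.43, -1094.52, -7070.6]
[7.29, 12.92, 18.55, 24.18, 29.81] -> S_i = 7.29 + 5.63*i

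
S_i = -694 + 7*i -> [-694, -687, -680, -673, -666]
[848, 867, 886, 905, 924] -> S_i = 848 + 19*i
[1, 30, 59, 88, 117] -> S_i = 1 + 29*i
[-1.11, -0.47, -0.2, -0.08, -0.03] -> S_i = -1.11*0.42^i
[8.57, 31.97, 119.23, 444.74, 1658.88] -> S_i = 8.57*3.73^i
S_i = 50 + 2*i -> [50, 52, 54, 56, 58]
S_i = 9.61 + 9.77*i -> [9.61, 19.38, 29.15, 38.92, 48.69]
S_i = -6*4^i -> [-6, -24, -96, -384, -1536]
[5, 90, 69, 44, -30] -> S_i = Random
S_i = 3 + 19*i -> [3, 22, 41, 60, 79]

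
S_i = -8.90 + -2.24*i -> [-8.9, -11.14, -13.38, -15.62, -17.86]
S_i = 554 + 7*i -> [554, 561, 568, 575, 582]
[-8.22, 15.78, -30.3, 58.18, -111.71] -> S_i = -8.22*(-1.92)^i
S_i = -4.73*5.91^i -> [-4.73, -27.95, -165.21, -976.39, -5770.47]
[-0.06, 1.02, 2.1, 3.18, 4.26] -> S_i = -0.06 + 1.08*i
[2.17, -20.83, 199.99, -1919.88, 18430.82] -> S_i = 2.17*(-9.60)^i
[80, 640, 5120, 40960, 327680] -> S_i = 80*8^i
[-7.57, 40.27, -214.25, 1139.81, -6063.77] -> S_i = -7.57*(-5.32)^i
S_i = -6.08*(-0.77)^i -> [-6.08, 4.68, -3.6, 2.78, -2.14]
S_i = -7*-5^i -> [-7, 35, -175, 875, -4375]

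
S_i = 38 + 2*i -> [38, 40, 42, 44, 46]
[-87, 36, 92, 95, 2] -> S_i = Random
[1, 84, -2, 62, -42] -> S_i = Random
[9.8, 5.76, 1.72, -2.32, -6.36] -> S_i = 9.80 + -4.04*i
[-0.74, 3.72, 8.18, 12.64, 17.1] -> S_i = -0.74 + 4.46*i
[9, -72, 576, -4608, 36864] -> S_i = 9*-8^i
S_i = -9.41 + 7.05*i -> [-9.41, -2.36, 4.69, 11.74, 18.79]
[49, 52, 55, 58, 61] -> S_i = 49 + 3*i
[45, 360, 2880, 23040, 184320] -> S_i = 45*8^i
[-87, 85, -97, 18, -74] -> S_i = Random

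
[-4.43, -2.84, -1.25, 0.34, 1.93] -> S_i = -4.43 + 1.59*i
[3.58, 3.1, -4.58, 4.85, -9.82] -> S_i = Random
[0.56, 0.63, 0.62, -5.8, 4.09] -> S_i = Random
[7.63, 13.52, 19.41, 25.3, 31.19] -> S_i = 7.63 + 5.89*i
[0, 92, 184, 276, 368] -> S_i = 0 + 92*i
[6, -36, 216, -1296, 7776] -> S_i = 6*-6^i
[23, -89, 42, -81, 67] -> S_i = Random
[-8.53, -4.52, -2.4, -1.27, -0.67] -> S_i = -8.53*0.53^i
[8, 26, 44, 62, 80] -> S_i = 8 + 18*i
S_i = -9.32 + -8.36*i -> [-9.32, -17.68, -26.04, -34.4, -42.76]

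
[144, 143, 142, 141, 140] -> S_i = 144 + -1*i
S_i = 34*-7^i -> [34, -238, 1666, -11662, 81634]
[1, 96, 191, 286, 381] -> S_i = 1 + 95*i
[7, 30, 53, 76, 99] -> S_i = 7 + 23*i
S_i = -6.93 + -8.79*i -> [-6.93, -15.72, -24.51, -33.3, -42.09]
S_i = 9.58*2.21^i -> [9.58, 21.17, 46.79, 103.41, 228.53]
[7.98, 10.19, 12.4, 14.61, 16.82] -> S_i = 7.98 + 2.21*i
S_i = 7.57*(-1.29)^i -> [7.57, -9.77, 12.6, -16.25, 20.96]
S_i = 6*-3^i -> [6, -18, 54, -162, 486]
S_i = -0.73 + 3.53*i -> [-0.73, 2.8, 6.33, 9.86, 13.39]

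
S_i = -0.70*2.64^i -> [-0.7, -1.85, -4.88, -12.88, -34.0]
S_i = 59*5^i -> [59, 295, 1475, 7375, 36875]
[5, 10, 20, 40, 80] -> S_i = 5*2^i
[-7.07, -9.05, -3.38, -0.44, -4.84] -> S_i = Random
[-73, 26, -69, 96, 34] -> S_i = Random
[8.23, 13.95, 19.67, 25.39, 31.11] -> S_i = 8.23 + 5.72*i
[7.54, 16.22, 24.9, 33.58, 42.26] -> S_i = 7.54 + 8.68*i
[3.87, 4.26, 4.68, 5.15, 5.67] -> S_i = 3.87*1.10^i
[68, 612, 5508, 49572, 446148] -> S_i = 68*9^i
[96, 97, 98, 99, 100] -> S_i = 96 + 1*i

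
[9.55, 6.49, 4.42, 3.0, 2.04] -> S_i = 9.55*0.68^i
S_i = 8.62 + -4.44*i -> [8.62, 4.18, -0.26, -4.7, -9.14]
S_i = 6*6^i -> [6, 36, 216, 1296, 7776]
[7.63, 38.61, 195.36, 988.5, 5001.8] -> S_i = 7.63*5.06^i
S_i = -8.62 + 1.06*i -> [-8.62, -7.56, -6.5, -5.44, -4.38]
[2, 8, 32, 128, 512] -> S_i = 2*4^i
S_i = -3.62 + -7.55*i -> [-3.62, -11.17, -18.72, -26.27, -33.82]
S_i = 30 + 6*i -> [30, 36, 42, 48, 54]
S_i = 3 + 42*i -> [3, 45, 87, 129, 171]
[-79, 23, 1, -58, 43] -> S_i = Random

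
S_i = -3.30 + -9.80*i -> [-3.3, -13.1, -22.9, -32.7, -42.5]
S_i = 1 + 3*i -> [1, 4, 7, 10, 13]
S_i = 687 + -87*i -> [687, 600, 513, 426, 339]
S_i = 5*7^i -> [5, 35, 245, 1715, 12005]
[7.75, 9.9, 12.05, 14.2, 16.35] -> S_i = 7.75 + 2.15*i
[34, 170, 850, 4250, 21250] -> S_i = 34*5^i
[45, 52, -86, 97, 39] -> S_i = Random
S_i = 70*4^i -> [70, 280, 1120, 4480, 17920]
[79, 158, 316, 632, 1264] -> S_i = 79*2^i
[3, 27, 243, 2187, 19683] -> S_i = 3*9^i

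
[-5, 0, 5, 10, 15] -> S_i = -5 + 5*i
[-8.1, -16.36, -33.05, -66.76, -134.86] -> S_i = -8.10*2.02^i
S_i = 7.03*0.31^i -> [7.03, 2.18, 0.68, 0.21, 0.06]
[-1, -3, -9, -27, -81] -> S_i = -1*3^i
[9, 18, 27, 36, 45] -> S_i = 9 + 9*i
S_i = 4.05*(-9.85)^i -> [4.05, -39.89, 392.94, -3870.47, 38124.13]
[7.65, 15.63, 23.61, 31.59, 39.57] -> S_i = 7.65 + 7.98*i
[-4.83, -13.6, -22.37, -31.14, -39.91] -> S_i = -4.83 + -8.77*i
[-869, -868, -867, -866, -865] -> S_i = -869 + 1*i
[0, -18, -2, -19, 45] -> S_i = Random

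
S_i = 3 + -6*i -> [3, -3, -9, -15, -21]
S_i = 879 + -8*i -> [879, 871, 863, 855, 847]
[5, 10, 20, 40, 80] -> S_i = 5*2^i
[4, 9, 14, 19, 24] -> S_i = 4 + 5*i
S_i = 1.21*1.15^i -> [1.21, 1.39, 1.6, 1.84, 2.12]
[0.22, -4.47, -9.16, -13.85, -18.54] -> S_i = 0.22 + -4.69*i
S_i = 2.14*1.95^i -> [2.14, 4.17, 8.14, 15.87, 30.94]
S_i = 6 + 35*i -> [6, 41, 76, 111, 146]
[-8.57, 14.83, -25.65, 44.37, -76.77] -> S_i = -8.57*(-1.73)^i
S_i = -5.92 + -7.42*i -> [-5.92, -13.34, -20.76, -28.18, -35.6]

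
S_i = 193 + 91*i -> [193, 284, 375, 466, 557]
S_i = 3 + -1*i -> [3, 2, 1, 0, -1]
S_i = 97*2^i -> [97, 194, 388, 776, 1552]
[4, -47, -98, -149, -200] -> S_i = 4 + -51*i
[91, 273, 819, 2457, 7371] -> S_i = 91*3^i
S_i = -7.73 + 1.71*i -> [-7.73, -6.02, -4.31, -2.6, -0.89]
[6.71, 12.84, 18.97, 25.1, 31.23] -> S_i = 6.71 + 6.13*i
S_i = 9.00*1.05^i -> [9.0, 9.45, 9.92, 10.42, 10.94]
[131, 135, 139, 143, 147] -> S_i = 131 + 4*i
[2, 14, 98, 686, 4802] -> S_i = 2*7^i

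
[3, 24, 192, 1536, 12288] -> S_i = 3*8^i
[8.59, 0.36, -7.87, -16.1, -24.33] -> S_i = 8.59 + -8.23*i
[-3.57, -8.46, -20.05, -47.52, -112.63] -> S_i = -3.57*2.37^i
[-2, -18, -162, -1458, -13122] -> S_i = -2*9^i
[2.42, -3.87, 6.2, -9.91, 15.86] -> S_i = 2.42*(-1.60)^i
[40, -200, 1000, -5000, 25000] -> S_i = 40*-5^i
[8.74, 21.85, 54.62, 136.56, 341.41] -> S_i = 8.74*2.50^i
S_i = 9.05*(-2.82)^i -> [9.05, -25.52, 71.97, -202.95, 572.33]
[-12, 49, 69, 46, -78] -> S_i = Random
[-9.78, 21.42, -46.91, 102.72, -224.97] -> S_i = -9.78*(-2.19)^i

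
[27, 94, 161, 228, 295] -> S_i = 27 + 67*i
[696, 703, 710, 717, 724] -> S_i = 696 + 7*i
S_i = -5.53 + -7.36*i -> [-5.53, -12.89, -20.25, -27.61, -34.97]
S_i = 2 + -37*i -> [2, -35, -72, -109, -146]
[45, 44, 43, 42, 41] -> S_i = 45 + -1*i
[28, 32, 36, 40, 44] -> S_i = 28 + 4*i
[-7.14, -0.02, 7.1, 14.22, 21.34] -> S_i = -7.14 + 7.12*i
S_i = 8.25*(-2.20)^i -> [8.25, -18.15, 39.93, -87.85, 193.26]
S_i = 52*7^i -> [52, 364, 2548, 17836, 124852]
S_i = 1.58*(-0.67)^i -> [1.58, -1.06, 0.71, -0.48, 0.32]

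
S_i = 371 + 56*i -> [371, 427, 483, 539, 595]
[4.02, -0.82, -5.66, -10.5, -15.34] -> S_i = 4.02 + -4.84*i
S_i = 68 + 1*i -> [68, 69, 70, 71, 72]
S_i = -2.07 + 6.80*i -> [-2.07, 4.73, 11.53, 18.33, 25.13]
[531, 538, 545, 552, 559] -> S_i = 531 + 7*i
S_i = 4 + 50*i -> [4, 54, 104, 154, 204]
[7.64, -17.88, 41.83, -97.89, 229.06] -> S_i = 7.64*(-2.34)^i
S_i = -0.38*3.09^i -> [-0.38, -1.17, -3.63, -11.21, -34.64]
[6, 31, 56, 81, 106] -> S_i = 6 + 25*i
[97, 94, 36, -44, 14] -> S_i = Random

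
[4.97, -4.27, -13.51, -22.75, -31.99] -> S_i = 4.97 + -9.24*i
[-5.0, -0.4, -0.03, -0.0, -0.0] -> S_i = -5.00*0.08^i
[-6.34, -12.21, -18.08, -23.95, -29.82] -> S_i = -6.34 + -5.87*i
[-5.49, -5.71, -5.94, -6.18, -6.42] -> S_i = -5.49*1.04^i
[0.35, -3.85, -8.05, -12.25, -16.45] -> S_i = 0.35 + -4.20*i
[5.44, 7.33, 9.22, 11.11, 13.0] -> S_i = 5.44 + 1.89*i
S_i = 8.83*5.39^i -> [8.83, 47.59, 256.53, 1382.7, 7452.74]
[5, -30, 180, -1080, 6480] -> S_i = 5*-6^i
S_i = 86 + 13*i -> [86, 99, 112, 125, 138]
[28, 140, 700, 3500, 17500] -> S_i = 28*5^i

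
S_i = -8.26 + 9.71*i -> [-8.26, 1.45, 11.16, 20.87, 30.58]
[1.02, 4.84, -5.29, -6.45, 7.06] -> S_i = Random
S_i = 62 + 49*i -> [62, 111, 160, 209, 258]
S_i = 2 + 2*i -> [2, 4, 6, 8, 10]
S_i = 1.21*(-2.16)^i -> [1.21, -2.61, 5.65, -12.19, 26.34]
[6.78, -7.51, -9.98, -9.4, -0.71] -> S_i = Random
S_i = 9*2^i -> [9, 18, 36, 72, 144]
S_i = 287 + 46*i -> [287, 333, 379, 425, 471]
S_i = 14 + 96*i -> [14, 110, 206, 302, 398]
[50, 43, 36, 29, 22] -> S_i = 50 + -7*i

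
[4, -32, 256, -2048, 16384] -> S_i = 4*-8^i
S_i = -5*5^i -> [-5, -25, -125, -625, -3125]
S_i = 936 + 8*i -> [936, 944, 952, 960, 968]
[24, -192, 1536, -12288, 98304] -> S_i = 24*-8^i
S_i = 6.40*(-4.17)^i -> [6.4, -26.69, 111.29, -464.07, 1935.19]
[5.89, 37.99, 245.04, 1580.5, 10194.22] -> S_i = 5.89*6.45^i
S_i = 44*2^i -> [44, 88, 176, 352, 704]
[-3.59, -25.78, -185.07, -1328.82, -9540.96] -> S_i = -3.59*7.18^i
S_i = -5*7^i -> [-5, -35, -245, -1715, -12005]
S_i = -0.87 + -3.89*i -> [-0.87, -4.76, -8.65, -12.54, -16.43]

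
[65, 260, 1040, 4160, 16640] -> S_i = 65*4^i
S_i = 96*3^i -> [96, 288, 864, 2592, 7776]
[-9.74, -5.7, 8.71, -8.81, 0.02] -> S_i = Random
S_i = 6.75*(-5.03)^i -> [6.75, -33.95, 170.78, -859.03, 4320.91]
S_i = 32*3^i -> [32, 96, 288, 864, 2592]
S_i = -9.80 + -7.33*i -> [-9.8, -17.13, -24.46, -31.79, -39.12]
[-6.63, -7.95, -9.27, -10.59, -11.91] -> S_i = -6.63 + -1.32*i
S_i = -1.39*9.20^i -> [-1.39, -12.79, -117.65, -1082.38, -9957.86]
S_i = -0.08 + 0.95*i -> [-0.08, 0.87, 1.82, 2.77, 3.72]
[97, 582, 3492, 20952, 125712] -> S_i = 97*6^i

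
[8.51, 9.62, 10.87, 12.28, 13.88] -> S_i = 8.51*1.13^i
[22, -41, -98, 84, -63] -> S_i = Random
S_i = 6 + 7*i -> [6, 13, 20, 27, 34]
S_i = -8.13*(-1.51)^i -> [-8.13, 12.28, -18.54, 27.99, -42.27]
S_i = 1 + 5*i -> [1, 6, 11, 16, 21]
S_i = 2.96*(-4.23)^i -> [2.96, -12.52, 52.96, -224.03, 947.66]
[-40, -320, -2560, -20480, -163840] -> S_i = -40*8^i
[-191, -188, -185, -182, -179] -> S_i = -191 + 3*i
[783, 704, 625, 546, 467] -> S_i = 783 + -79*i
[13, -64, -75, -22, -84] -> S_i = Random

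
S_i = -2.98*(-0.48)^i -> [-2.98, 1.43, -0.69, 0.33, -0.16]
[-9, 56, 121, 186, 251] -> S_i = -9 + 65*i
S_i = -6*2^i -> [-6, -12, -24, -48, -96]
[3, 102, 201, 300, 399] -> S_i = 3 + 99*i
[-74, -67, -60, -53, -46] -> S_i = -74 + 7*i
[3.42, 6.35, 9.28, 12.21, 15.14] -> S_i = 3.42 + 2.93*i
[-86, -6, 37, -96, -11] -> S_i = Random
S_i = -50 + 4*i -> [-50, -46, -42, -38, -34]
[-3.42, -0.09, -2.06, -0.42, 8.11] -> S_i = Random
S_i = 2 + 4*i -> [2, 6, 10, 14, 18]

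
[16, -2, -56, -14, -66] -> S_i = Random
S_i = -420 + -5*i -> [-420, -425, -430, -435, -440]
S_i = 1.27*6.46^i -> [1.27, 8.2, 53.0, 342.37, 2211.74]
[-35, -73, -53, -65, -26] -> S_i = Random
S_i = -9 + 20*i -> [-9, 11, 31, 51, 71]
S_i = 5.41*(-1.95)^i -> [5.41, -10.55, 20.57, -40.11, 78.22]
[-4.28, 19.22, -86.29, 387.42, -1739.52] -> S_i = -4.28*(-4.49)^i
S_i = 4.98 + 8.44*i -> [4.98, 13.42, 21.86, 30.3, 38.74]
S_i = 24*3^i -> [24, 72, 216, 648, 1944]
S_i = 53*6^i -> [53, 318, 1908, 11448, 68688]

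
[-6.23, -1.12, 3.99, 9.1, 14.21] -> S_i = -6.23 + 5.11*i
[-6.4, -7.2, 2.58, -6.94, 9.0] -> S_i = Random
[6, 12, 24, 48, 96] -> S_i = 6*2^i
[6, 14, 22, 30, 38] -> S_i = 6 + 8*i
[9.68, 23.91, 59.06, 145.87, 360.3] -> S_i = 9.68*2.47^i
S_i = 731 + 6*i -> [731, 737, 743, 749, 755]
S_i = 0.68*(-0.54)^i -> [0.68, -0.37, 0.2, -0.11, 0.06]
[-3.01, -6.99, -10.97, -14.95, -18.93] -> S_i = -3.01 + -3.98*i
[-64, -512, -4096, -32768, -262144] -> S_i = -64*8^i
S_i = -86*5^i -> [-86, -430, -2150, -10750, -53750]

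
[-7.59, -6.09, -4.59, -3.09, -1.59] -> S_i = -7.59 + 1.50*i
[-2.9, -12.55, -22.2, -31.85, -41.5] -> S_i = -2.90 + -9.65*i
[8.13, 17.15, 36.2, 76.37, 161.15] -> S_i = 8.13*2.11^i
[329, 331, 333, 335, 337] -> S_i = 329 + 2*i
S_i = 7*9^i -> [7, 63, 567, 5103, 45927]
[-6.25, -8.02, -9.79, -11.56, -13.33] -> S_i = -6.25 + -1.77*i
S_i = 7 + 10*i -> [7, 17, 27, 37, 47]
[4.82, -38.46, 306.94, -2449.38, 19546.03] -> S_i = 4.82*(-7.98)^i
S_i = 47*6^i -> [47, 282, 1692, 10152, 60912]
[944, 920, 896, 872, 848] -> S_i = 944 + -24*i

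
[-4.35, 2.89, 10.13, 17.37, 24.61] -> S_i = -4.35 + 7.24*i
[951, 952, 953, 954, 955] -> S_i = 951 + 1*i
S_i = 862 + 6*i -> [862, 868, 874, 880, 886]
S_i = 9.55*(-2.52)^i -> [9.55, -24.07, 60.65, -152.83, 385.13]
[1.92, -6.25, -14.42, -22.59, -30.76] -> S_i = 1.92 + -8.17*i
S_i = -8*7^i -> [-8, -56, -392, -2744, -19208]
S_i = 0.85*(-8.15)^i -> [0.85, -6.93, 56.46, -460.14, 3750.16]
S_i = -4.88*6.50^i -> [-4.88, -31.72, -206.18, -1340.17, -8711.1]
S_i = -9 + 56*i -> [-9, 47, 103, 159, 215]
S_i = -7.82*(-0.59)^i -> [-7.82, 4.61, -2.72, 1.61, -0.95]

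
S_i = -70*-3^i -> [-70, 210, -630, 1890, -5670]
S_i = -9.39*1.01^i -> [-9.39, -9.48, -9.58, -9.67, -9.77]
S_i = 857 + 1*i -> [857, 858, 859, 860, 861]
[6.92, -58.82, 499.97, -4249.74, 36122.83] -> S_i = 6.92*(-8.50)^i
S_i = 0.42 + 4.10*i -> [0.42, 4.52, 8.62, 12.72, 16.82]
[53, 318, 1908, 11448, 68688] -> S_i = 53*6^i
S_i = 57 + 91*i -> [57, 148, 239, 330, 421]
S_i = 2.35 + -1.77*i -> [2.35, 0.58, -1.19, -2.96, -4.73]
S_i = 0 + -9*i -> [0, -9, -18, -27, -36]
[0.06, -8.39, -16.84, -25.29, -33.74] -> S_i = 0.06 + -8.45*i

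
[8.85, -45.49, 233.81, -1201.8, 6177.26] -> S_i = 8.85*(-5.14)^i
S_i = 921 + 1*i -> [921, 922, 923, 924, 925]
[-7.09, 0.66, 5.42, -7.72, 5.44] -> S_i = Random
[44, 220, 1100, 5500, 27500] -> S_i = 44*5^i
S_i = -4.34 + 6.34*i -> [-4.34, 2.0, 8.34, 14.68, 21.02]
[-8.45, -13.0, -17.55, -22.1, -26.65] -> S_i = -8.45 + -4.55*i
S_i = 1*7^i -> [1, 7, 49, 343, 2401]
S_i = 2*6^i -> [2, 12, 72, 432, 2592]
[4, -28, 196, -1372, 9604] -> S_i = 4*-7^i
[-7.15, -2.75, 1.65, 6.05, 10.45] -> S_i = -7.15 + 4.40*i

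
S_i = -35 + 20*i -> [-35, -15, 5, 25, 45]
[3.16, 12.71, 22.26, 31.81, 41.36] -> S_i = 3.16 + 9.55*i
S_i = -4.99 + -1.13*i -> [-4.99, -6.12, -7.25, -8.38, -9.51]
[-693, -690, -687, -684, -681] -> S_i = -693 + 3*i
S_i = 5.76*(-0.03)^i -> [5.76, -0.17, 0.01, -0.0, 0.0]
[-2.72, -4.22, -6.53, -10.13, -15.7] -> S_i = -2.72*1.55^i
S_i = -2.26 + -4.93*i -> [-2.26, -7.19, -12.12, -17.05, -21.98]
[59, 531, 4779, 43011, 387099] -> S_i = 59*9^i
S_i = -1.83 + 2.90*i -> [-1.83, 1.07, 3.97, 6.87, 9.77]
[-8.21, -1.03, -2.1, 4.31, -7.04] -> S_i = Random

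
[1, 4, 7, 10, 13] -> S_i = 1 + 3*i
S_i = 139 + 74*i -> [139, 213, 287, 361, 435]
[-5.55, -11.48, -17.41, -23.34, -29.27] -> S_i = -5.55 + -5.93*i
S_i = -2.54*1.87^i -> [-2.54, -4.75, -8.88, -16.61, -31.06]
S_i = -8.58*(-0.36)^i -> [-8.58, 3.09, -1.11, 0.4, -0.14]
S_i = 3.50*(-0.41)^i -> [3.5, -1.43, 0.59, -0.24, 0.1]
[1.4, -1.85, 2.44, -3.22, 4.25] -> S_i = 1.40*(-1.32)^i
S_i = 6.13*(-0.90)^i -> [6.13, -5.52, 4.97, -4.47, 4.02]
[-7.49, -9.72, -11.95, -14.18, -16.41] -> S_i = -7.49 + -2.23*i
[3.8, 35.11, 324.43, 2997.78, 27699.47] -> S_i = 3.80*9.24^i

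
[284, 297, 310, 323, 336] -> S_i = 284 + 13*i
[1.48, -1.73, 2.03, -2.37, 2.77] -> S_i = 1.48*(-1.17)^i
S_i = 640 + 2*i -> [640, 642, 644, 646, 648]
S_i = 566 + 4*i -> [566, 570, 574, 578, 582]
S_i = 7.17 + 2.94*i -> [7.17, 10.11, 13.05, 15.99, 18.93]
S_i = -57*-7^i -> [-57, 399, -2793, 19551, -136857]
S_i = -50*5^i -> [-50, -250, -1250, -6250, -31250]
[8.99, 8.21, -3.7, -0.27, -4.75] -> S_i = Random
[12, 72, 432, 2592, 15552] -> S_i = 12*6^i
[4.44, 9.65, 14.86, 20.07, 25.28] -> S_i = 4.44 + 5.21*i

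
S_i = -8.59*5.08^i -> [-8.59, -43.64, -221.68, -1126.12, -5720.68]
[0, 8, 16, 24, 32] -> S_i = 0 + 8*i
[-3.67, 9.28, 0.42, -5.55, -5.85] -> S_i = Random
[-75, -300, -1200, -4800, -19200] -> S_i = -75*4^i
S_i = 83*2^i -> [83, 166, 332, 664, 1328]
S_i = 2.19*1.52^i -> [2.19, 3.33, 5.06, 7.69, 11.69]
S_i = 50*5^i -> [50, 250, 1250, 6250, 31250]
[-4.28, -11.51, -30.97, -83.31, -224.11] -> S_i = -4.28*2.69^i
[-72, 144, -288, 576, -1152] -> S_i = -72*-2^i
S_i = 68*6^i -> [68, 408, 2448, 14688, 88128]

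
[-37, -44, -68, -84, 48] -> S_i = Random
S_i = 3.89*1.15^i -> [3.89, 4.47, 5.14, 5.92, 6.8]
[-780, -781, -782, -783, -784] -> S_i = -780 + -1*i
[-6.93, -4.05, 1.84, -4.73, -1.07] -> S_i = Random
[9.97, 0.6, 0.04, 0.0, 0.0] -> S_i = 9.97*0.06^i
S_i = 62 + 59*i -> [62, 121, 180, 239, 298]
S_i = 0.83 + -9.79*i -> [0.83, -8.96, -18.75, -28.54, -38.33]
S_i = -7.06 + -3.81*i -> [-7.06, -10.87, -14.68, -18.49, -22.3]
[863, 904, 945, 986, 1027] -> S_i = 863 + 41*i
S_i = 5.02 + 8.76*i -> [5.02, 13.78, 22.54, 31.3, 40.06]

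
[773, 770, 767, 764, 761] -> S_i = 773 + -3*i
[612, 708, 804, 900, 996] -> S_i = 612 + 96*i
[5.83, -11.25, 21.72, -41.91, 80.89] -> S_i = 5.83*(-1.93)^i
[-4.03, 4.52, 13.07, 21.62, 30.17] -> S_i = -4.03 + 8.55*i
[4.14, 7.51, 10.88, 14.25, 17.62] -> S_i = 4.14 + 3.37*i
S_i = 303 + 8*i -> [303, 311, 319, 327, 335]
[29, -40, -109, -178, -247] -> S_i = 29 + -69*i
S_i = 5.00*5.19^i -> [5.0, 25.95, 134.68, 698.99, 3627.77]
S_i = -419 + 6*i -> [-419, -413, -407, -401, -395]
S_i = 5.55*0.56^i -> [5.55, 3.11, 1.74, 0.97, 0.55]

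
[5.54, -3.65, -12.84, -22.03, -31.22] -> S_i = 5.54 + -9.19*i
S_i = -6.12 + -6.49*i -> [-6.12, -12.61, -19.1, -25.59, -32.08]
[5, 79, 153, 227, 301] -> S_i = 5 + 74*i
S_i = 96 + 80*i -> [96, 176, 256, 336, 416]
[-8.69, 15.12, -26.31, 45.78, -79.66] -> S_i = -8.69*(-1.74)^i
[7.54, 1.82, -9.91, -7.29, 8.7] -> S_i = Random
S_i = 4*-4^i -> [4, -16, 64, -256, 1024]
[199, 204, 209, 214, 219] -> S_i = 199 + 5*i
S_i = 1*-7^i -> [1, -7, 49, -343, 2401]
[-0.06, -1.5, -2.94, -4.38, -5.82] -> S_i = -0.06 + -1.44*i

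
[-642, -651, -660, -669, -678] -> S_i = -642 + -9*i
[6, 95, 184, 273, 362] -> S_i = 6 + 89*i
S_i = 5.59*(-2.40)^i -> [5.59, -13.42, 32.2, -77.28, 185.46]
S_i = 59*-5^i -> [59, -295, 1475, -7375, 36875]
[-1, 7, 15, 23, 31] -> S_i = -1 + 8*i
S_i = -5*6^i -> [-5, -30, -180, -1080, -6480]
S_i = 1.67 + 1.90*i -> [1.67, 3.57, 5.47, 7.37, 9.27]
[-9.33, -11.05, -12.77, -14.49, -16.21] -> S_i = -9.33 + -1.72*i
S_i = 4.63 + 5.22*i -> [4.63, 9.85, 15.07, 20.29, 25.51]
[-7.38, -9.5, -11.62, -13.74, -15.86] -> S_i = -7.38 + -2.12*i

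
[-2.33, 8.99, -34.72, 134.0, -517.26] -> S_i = -2.33*(-3.86)^i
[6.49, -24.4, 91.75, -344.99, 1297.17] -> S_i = 6.49*(-3.76)^i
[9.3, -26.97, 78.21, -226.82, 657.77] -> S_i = 9.30*(-2.90)^i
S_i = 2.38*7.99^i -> [2.38, 19.02, 151.94, 1214.0, 9699.83]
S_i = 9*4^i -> [9, 36, 144, 576, 2304]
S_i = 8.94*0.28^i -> [8.94, 2.5, 0.7, 0.2, 0.05]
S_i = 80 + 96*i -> [80, 176, 272, 368, 464]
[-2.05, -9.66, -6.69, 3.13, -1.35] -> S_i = Random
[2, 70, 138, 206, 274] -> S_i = 2 + 68*i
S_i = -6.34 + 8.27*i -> [-6.34, 1.93, 10.2, 18.47, 26.74]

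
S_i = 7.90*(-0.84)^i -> [7.9, -6.64, 5.57, -4.68, 3.93]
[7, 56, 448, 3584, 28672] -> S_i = 7*8^i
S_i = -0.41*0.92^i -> [-0.41, -0.38, -0.35, -0.32, -0.29]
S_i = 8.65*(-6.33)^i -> [8.65, -54.75, 346.6, -2193.95, 13887.72]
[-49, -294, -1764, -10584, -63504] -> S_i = -49*6^i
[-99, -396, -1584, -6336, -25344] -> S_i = -99*4^i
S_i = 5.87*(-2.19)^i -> [5.87, -12.86, 28.15, -61.66, 135.03]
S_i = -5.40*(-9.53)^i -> [-5.4, 51.46, -490.43, 4673.83, -44541.55]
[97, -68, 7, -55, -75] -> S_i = Random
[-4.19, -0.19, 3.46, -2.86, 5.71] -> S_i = Random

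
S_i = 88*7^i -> [88, 616, 4312, 30184, 211288]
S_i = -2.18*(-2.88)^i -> [-2.18, 6.28, -18.08, 52.08, -149.98]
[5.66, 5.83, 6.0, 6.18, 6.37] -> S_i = 5.66*1.03^i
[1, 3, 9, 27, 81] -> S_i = 1*3^i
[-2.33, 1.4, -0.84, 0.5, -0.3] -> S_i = -2.33*(-0.60)^i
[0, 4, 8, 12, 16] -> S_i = 0 + 4*i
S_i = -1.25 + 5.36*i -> [-1.25, 4.11, 9.47, 14.83, 20.19]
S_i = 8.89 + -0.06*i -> [8.89, 8.83, 8.77, 8.71, 8.65]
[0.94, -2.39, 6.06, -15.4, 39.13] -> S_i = 0.94*(-2.54)^i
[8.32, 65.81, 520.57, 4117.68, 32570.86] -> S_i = 8.32*7.91^i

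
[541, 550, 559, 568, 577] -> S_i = 541 + 9*i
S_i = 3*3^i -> [3, 9, 27, 81, 243]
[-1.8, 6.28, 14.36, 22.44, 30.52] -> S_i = -1.80 + 8.08*i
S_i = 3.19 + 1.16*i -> [3.19, 4.35, 5.51, 6.67, 7.83]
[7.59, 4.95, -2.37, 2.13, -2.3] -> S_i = Random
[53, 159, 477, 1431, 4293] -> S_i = 53*3^i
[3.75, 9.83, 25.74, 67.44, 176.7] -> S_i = 3.75*2.62^i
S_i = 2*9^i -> [2, 18, 162, 1458, 13122]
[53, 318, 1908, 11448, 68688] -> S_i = 53*6^i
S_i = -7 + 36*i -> [-7, 29, 65, 101, 137]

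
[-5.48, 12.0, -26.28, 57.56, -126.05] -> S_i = -5.48*(-2.19)^i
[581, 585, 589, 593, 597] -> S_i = 581 + 4*i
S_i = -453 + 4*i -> [-453, -449, -445, -441, -437]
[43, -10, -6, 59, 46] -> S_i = Random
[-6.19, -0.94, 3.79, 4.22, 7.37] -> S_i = Random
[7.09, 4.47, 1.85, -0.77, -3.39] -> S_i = 7.09 + -2.62*i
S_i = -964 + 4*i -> [-964, -960, -956, -952, -948]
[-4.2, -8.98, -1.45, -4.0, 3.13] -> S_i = Random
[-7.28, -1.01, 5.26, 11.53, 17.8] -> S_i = -7.28 + 6.27*i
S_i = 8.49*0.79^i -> [8.49, 6.71, 5.3, 4.19, 3.31]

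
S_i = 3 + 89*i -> [3, 92, 181, 270, 359]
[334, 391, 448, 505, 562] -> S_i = 334 + 57*i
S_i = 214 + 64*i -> [214, 278, 342, 406, 470]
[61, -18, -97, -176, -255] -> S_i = 61 + -79*i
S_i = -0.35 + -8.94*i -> [-0.35, -9.29, -18.23, -27.17, -36.11]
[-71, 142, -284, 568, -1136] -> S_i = -71*-2^i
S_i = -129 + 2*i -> [-129, -127, -125, -123, -121]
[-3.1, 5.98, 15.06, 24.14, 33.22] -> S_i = -3.10 + 9.08*i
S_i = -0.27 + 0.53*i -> [-0.27, 0.26, 0.79, 1.32, 1.85]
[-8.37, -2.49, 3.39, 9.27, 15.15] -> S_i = -8.37 + 5.88*i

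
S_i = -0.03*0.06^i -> [-0.03, -0.0, -0.0, -0.0, -0.0]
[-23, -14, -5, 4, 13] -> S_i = -23 + 9*i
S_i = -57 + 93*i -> [-57, 36, 129, 222, 315]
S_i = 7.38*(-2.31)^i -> [7.38, -17.05, 39.38, -90.97, 210.14]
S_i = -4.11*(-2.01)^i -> [-4.11, 8.26, -16.6, 33.38, -67.09]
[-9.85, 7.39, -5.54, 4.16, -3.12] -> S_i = -9.85*(-0.75)^i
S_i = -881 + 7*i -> [-881, -874, -867, -860, -853]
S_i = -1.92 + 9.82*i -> [-1.92, 7.9, 17.72, 27.54, 37.36]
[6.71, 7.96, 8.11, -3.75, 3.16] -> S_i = Random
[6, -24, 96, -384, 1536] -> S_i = 6*-4^i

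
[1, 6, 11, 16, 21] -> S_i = 1 + 5*i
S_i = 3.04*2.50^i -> [3.04, 7.6, 19.0, 47.5, 118.75]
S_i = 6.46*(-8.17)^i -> [6.46, -52.78, 431.2, -3522.89, 28781.99]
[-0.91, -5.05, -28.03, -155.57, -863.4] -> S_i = -0.91*5.55^i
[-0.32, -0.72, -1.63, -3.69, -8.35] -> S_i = -0.32*2.26^i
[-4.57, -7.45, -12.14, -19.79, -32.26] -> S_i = -4.57*1.63^i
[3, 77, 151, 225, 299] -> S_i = 3 + 74*i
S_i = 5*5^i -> [5, 25, 125, 625, 3125]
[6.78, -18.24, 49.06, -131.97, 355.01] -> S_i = 6.78*(-2.69)^i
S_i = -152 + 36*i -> [-152, -116, -80, -44, -8]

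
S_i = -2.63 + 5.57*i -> [-2.63, 2.94, 8.51, 14.08, 19.65]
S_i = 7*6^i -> [7, 42, 252, 1512, 9072]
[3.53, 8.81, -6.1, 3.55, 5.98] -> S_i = Random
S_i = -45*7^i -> [-45, -315, -2205, -15435, -108045]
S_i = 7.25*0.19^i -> [7.25, 1.38, 0.26, 0.05, 0.01]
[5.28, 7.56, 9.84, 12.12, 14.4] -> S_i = 5.28 + 2.28*i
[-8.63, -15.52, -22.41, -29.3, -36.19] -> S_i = -8.63 + -6.89*i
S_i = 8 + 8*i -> [8, 16, 24, 32, 40]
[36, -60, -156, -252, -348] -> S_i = 36 + -96*i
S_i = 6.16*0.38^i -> [6.16, 2.34, 0.89, 0.34, 0.13]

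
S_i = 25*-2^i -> [25, -50, 100, -200, 400]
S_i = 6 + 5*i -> [6, 11, 16, 21, 26]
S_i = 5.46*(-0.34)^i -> [5.46, -1.86, 0.63, -0.21, 0.07]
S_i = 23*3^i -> [23, 69, 207, 621, 1863]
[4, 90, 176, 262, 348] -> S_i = 4 + 86*i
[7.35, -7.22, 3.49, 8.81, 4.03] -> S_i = Random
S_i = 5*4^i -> [5, 20, 80, 320, 1280]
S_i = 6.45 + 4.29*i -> [6.45, 10.74, 15.03, 19.32, 23.61]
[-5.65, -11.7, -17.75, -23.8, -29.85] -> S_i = -5.65 + -6.05*i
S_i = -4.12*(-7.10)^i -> [-4.12, 29.25, -207.69, 1474.59, -10469.61]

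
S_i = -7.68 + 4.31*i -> [-7.68, -3.37, 0.94, 5.25, 9.56]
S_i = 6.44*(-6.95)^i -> [6.44, -44.76, 311.07, -2161.92, 15025.37]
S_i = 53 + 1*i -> [53, 54, 55, 56, 57]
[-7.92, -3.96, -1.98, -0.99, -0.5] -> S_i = -7.92*0.50^i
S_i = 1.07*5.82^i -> [1.07, 6.23, 36.24, 210.94, 1227.65]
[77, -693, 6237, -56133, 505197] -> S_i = 77*-9^i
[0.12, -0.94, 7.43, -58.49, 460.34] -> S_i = 0.12*(-7.87)^i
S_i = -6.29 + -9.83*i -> [-6.29, -16.12, -25.95, -35.78, -45.61]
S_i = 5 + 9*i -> [5, 14, 23, 32, 41]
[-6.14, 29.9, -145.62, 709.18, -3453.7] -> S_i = -6.14*(-4.87)^i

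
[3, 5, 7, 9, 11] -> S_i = 3 + 2*i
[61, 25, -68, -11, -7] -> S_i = Random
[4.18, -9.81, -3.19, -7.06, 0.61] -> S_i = Random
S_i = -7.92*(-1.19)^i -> [-7.92, 9.42, -11.22, 13.35, -15.88]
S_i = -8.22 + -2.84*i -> [-8.22, -11.06, -13.9, -16.74, -19.58]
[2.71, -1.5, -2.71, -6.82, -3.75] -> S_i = Random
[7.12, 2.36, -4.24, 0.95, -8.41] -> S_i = Random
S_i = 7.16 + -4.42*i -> [7.16, 2.74, -1.68, -6.1, -10.52]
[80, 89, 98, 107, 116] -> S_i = 80 + 9*i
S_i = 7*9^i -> [7, 63, 567, 5103, 45927]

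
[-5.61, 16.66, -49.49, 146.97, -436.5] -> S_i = -5.61*(-2.97)^i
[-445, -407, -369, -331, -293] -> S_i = -445 + 38*i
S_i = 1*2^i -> [1, 2, 4, 8, 16]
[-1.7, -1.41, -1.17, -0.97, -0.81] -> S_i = -1.70*0.83^i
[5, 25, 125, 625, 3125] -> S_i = 5*5^i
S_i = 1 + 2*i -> [1, 3, 5, 7, 9]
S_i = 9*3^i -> [9, 27, 81, 243, 729]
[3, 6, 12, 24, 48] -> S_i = 3*2^i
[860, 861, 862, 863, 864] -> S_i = 860 + 1*i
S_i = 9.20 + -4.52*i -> [9.2, 4.68, 0.16, -4.36, -8.88]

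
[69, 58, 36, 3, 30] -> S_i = Random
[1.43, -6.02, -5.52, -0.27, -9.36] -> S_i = Random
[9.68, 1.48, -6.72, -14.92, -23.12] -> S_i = 9.68 + -8.20*i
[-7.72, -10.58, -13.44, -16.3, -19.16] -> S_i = -7.72 + -2.86*i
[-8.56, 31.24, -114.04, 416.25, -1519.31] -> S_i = -8.56*(-3.65)^i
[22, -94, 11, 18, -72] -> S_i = Random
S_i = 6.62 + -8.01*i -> [6.62, -1.39, -9.4, -17.41, -25.42]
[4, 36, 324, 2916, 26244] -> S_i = 4*9^i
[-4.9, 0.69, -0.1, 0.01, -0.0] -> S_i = -4.90*(-0.14)^i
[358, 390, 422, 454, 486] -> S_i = 358 + 32*i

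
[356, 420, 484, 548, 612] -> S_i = 356 + 64*i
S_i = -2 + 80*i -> [-2, 78, 158, 238, 318]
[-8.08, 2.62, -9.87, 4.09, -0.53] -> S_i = Random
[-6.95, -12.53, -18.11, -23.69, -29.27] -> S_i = -6.95 + -5.58*i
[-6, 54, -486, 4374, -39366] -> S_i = -6*-9^i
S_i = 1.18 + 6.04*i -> [1.18, 7.22, 13.26, 19.3, 25.34]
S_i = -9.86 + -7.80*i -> [-9.86, -17.66, -25.46, -33.26, -41.06]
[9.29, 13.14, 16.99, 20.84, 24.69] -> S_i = 9.29 + 3.85*i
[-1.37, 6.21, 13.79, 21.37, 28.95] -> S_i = -1.37 + 7.58*i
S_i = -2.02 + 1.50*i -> [-2.02, -0.52, 0.98, 2.48, 3.98]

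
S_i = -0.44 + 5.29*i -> [-0.44, 4.85, 10.14, 15.43, 20.72]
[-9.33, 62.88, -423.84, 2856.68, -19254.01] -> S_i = -9.33*(-6.74)^i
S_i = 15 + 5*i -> [15, 20, 25, 30, 35]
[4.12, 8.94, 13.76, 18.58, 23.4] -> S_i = 4.12 + 4.82*i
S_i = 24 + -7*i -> [24, 17, 10, 3, -4]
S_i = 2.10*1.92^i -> [2.1, 4.03, 7.74, 14.86, 28.54]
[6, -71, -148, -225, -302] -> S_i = 6 + -77*i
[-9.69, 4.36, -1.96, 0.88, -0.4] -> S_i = -9.69*(-0.45)^i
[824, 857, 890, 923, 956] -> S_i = 824 + 33*i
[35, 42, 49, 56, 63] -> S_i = 35 + 7*i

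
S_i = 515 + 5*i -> [515, 520, 525, 530, 535]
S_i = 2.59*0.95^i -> [2.59, 2.46, 2.34, 2.22, 2.11]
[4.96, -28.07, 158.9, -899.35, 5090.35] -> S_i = 4.96*(-5.66)^i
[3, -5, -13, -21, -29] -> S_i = 3 + -8*i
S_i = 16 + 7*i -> [16, 23, 30, 37, 44]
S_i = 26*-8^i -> [26, -208, 1664, -13312, 106496]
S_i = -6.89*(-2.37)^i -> [-6.89, 16.33, -38.7, 91.72, -217.38]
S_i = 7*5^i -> [7, 35, 175, 875, 4375]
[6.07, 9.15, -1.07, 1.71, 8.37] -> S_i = Random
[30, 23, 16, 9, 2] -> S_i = 30 + -7*i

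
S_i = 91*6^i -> [91, 546, 3276, 19656, 117936]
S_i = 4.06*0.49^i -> [4.06, 1.99, 0.97, 0.48, 0.23]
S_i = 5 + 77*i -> [5, 82, 159, 236, 313]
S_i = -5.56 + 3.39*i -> [-5.56, -2.17, 1.22, 4.61, 8.0]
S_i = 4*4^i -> [4, 16, 64, 256, 1024]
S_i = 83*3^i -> [83, 249, 747, 2241, 6723]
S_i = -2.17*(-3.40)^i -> [-2.17, 7.38, -25.09, 85.29, -289.98]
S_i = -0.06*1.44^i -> [-0.06, -0.09, -0.12, -0.18, -0.26]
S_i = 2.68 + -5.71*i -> [2.68, -3.03, -8.74, -14.45, -20.16]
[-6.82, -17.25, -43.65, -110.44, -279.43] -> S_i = -6.82*2.53^i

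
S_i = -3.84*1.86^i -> [-3.84, -7.14, -13.28, -24.71, -45.96]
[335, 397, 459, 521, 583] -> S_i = 335 + 62*i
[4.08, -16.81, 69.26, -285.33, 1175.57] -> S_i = 4.08*(-4.12)^i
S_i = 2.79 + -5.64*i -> [2.79, -2.85, -8.49, -14.13, -19.77]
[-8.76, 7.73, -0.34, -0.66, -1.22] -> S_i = Random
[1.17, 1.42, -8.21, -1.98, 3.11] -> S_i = Random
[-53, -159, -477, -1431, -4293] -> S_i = -53*3^i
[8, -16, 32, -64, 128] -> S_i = 8*-2^i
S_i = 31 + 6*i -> [31, 37, 43, 49, 55]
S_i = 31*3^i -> [31, 93, 279, 837, 2511]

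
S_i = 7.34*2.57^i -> [7.34, 18.86, 48.48, 124.59, 320.21]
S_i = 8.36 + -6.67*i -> [8.36, 1.69, -4.98, -11.65, -18.32]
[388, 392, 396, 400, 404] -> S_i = 388 + 4*i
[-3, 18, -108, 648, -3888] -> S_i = -3*-6^i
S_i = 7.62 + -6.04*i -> [7.62, 1.58, -4.46, -10.5, -16.54]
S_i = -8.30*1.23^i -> [-8.3, -10.21, -12.56, -15.45, -19.0]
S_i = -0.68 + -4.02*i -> [-0.68, -4.7, -8.72, -12.74, -16.76]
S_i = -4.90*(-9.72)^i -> [-4.9, 47.63, -462.94, 4499.82, -43738.22]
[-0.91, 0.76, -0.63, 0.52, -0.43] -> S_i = -0.91*(-0.83)^i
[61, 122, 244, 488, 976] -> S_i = 61*2^i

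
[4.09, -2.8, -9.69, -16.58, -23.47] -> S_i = 4.09 + -6.89*i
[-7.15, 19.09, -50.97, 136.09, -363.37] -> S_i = -7.15*(-2.67)^i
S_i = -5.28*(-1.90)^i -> [-5.28, 10.03, -19.06, 36.22, -68.81]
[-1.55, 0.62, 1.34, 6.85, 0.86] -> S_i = Random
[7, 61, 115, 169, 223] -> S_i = 7 + 54*i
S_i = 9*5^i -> [9, 45, 225, 1125, 5625]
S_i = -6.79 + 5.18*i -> [-6.79, -1.61, 3.57, 8.75, 13.93]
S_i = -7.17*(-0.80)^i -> [-7.17, 5.74, -4.59, 3.67, -2.94]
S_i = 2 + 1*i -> [2, 3, 4, 5, 6]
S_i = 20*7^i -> [20, 140, 980, 6860, 48020]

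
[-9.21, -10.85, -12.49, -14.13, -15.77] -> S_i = -9.21 + -1.64*i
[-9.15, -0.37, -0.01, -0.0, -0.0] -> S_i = -9.15*0.04^i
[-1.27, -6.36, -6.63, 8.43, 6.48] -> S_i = Random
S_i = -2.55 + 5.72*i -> [-2.55, 3.17, 8.89, 14.61, 20.33]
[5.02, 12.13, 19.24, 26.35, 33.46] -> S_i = 5.02 + 7.11*i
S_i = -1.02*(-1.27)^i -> [-1.02, 1.3, -1.65, 2.09, -2.65]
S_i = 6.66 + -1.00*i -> [6.66, 5.66, 4.66, 3.66, 2.66]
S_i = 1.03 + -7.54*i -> [1.03, -6.51, -14.05, -21.59, -29.13]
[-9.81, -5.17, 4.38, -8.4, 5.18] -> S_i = Random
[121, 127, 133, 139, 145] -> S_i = 121 + 6*i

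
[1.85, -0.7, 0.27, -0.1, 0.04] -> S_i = 1.85*(-0.38)^i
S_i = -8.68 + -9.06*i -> [-8.68, -17.74, -26.8, -35.86, -44.92]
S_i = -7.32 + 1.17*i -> [-7.32, -6.15, -4.98, -3.81, -2.64]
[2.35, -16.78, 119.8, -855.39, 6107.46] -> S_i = 2.35*(-7.14)^i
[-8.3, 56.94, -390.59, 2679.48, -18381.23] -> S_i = -8.30*(-6.86)^i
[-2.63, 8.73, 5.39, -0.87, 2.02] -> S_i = Random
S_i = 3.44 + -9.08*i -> [3.44, -5.64, -14.72, -23.8, -32.88]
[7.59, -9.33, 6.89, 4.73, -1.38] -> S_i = Random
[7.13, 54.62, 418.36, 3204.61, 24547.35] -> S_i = 7.13*7.66^i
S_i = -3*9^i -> [-3, -27, -243, -2187, -19683]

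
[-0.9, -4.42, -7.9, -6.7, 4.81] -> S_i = Random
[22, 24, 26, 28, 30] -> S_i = 22 + 2*i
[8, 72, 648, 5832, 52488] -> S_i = 8*9^i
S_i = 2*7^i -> [2, 14, 98, 686, 4802]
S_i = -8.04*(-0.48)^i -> [-8.04, 3.86, -1.85, 0.89, -0.43]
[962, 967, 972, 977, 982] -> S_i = 962 + 5*i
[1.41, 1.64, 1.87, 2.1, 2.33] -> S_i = 1.41 + 0.23*i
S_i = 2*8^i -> [2, 16, 128, 1024, 8192]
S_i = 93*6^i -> [93, 558, 3348, 20088, 120528]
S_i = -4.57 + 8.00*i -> [-4.57, 3.43, 11.43, 19.43, 27.43]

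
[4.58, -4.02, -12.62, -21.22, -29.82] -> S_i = 4.58 + -8.60*i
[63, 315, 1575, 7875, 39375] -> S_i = 63*5^i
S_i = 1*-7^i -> [1, -7, 49, -343, 2401]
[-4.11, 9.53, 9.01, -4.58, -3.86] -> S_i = Random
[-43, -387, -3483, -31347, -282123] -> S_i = -43*9^i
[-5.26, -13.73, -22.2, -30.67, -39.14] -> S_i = -5.26 + -8.47*i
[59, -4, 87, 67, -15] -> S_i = Random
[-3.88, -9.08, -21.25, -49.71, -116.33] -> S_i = -3.88*2.34^i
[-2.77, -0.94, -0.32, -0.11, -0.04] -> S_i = -2.77*0.34^i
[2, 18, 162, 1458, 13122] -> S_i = 2*9^i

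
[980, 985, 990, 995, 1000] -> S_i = 980 + 5*i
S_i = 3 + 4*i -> [3, 7, 11, 15, 19]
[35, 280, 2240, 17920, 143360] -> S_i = 35*8^i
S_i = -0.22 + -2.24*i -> [-0.22, -2.46, -4.7, -6.94, -9.18]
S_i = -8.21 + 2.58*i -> [-8.21, -5.63, -3.05, -0.47, 2.11]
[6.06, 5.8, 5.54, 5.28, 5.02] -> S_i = 6.06 + -0.26*i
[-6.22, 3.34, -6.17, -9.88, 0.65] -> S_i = Random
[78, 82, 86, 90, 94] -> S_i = 78 + 4*i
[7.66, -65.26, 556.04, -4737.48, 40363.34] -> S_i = 7.66*(-8.52)^i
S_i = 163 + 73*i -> [163, 236, 309, 382, 455]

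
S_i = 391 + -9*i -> [391, 382, 373, 364, 355]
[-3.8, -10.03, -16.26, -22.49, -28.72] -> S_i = -3.80 + -6.23*i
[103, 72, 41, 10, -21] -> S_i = 103 + -31*i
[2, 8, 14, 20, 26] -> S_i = 2 + 6*i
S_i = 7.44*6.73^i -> [7.44, 50.07, 336.98, 2267.87, 15262.76]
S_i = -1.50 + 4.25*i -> [-1.5, 2.75, 7.0, 11.25, 15.5]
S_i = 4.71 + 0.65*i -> [4.71, 5.36, 6.01, 6.66, 7.31]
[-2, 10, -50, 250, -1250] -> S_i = -2*-5^i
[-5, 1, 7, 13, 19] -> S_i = -5 + 6*i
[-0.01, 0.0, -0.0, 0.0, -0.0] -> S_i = -0.01*(-0.34)^i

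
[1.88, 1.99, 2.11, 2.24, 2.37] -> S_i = 1.88*1.06^i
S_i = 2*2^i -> [2, 4, 8, 16, 32]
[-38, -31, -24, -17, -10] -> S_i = -38 + 7*i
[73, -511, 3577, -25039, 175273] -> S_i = 73*-7^i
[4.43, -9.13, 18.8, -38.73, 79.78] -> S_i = 4.43*(-2.06)^i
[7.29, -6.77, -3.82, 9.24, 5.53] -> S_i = Random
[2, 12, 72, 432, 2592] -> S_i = 2*6^i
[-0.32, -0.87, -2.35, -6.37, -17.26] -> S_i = -0.32*2.71^i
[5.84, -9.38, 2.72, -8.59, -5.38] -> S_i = Random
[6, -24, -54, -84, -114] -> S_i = 6 + -30*i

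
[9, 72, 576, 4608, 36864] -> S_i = 9*8^i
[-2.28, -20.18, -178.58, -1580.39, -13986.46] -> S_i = -2.28*8.85^i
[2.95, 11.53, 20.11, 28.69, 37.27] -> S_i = 2.95 + 8.58*i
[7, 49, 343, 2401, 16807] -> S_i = 7*7^i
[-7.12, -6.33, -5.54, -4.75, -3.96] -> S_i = -7.12 + 0.79*i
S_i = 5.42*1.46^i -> [5.42, 7.91, 11.55, 16.87, 24.63]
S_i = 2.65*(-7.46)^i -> [2.65, -19.77, 147.48, -1100.18, 8207.32]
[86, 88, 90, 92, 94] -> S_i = 86 + 2*i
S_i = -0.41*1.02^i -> [-0.41, -0.42, -0.43, -0.44, -0.44]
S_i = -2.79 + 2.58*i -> [-2.79, -0.21, 2.37, 4.95, 7.53]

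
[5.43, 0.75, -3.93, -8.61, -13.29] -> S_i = 5.43 + -4.68*i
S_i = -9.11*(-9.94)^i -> [-9.11, 90.55, -900.1, 8947.0, -88933.2]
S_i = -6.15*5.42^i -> [-6.15, -33.33, -180.66, -979.2, -5307.28]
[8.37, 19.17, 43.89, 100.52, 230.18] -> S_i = 8.37*2.29^i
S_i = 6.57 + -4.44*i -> [6.57, 2.13, -2.31, -6.75, -11.19]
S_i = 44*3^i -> [44, 132, 396, 1188, 3564]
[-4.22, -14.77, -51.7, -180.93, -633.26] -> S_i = -4.22*3.50^i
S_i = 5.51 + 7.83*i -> [5.51, 13.34, 21.17, 29.0, 36.83]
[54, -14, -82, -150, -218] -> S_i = 54 + -68*i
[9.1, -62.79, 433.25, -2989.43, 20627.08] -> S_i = 9.10*(-6.90)^i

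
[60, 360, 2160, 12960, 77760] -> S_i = 60*6^i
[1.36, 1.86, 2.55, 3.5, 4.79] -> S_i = 1.36*1.37^i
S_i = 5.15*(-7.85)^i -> [5.15, -40.43, 317.36, -2491.24, 19556.26]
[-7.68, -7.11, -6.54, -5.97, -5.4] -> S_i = -7.68 + 0.57*i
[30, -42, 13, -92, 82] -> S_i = Random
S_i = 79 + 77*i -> [79, 156, 233, 310, 387]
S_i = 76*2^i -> [76, 152, 304, 608, 1216]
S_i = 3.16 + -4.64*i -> [3.16, -1.48, -6.12, -10.76, -15.4]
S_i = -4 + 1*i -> [-4, -3, -2, -1, 0]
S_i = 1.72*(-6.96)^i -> [1.72, -11.97, 83.32, -579.9, 4036.13]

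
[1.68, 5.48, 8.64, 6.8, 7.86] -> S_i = Random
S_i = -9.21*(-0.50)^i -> [-9.21, 4.61, -2.3, 1.15, -0.58]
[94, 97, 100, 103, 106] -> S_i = 94 + 3*i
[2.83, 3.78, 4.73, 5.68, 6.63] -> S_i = 2.83 + 0.95*i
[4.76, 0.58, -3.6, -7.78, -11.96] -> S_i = 4.76 + -4.18*i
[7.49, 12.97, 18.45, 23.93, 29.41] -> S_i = 7.49 + 5.48*i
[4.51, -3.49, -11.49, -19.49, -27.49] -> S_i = 4.51 + -8.00*i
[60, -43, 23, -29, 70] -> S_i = Random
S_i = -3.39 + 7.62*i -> [-3.39, 4.23, 11.85, 19.47, 27.09]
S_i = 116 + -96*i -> [116, 20, -76, -172, -268]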